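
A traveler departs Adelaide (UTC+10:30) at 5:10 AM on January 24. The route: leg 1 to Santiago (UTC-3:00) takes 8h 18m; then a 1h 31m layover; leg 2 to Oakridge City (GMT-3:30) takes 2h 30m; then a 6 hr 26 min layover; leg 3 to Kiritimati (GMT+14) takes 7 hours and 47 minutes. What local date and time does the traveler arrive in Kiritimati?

11:12 AM on January 25

Convert departure to UTC: 5:10 AM − 10:30 = 6:40 PM UTC on Jan 23.
Add 8 hours and 18 minutes leg 1 → 2:58 AM UTC (Jan 24).
Add 1 hour and 31 minutes layover in Santiago → 4:29 AM UTC.
Add 2 hours and 30 minutes leg 2 → 6:59 AM UTC.
Add 6 hours 26 minutes layover in Oakridge City → 1:25 PM UTC.
Add 7 hours 47 minutes leg 3 → 9:12 PM UTC.
Kiritimati is UTC+14:00, so local arrival = 9:12 PM + 14:00 = 11:12 AM on Jan 25.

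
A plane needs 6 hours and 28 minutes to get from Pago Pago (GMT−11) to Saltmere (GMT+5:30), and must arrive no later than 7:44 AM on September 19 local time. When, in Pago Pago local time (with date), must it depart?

8:46 AM on September 18

Target arrival in UTC: 7:44 AM − 5:30 = 2:14 AM on Sep 19.
Subtract 6 hours and 28 minutes → departure 7:46 PM UTC on Sep 18.
Pago Pago is UTC−11:00: 7:46 PM − 11:00 = 8:46 AM on Sep 18.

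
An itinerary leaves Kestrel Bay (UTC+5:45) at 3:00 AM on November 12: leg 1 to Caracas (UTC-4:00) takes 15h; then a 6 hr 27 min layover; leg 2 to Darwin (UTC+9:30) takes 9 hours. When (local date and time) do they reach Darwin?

1:12 PM on Nov 13

Convert departure to UTC: 3:00 AM − 5:45 = 9:15 PM UTC on Nov 11.
Add 15 hours leg 1 → 12:15 PM UTC (Nov 12).
Add 6 hours 27 minutes layover in Caracas → 6:42 PM UTC.
Add 9 hours leg 2 → 3:42 AM UTC (Nov 13).
Darwin is UTC+9:30, so local arrival = 3:42 AM + 9:30 = 1:12 PM on Nov 13.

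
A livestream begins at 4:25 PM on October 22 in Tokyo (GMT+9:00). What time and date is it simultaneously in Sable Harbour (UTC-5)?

2:25 AM on October 22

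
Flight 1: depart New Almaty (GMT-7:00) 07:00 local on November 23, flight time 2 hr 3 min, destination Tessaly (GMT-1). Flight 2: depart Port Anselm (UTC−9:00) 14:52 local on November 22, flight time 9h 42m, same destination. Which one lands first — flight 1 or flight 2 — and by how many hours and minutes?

the second, by 6 hours 29 minutes

Flight 1 in UTC: 07:00 + 7:00 = 14:00 on Nov 23.
+2 hours and 3 minutes → arrive 16:03 UTC on Nov 23.
Flight 2 in UTC: 14:52 + 9:00 = 23:52 on Nov 22.
+9 hours 42 minutes → arrive 09:34 UTC on Nov 23.
Flight 2 lands earlier by 6 hours 29 minutes.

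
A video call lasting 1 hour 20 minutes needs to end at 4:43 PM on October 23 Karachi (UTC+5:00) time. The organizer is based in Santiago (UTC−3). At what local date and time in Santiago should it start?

Target end time in UTC: 4:43 PM − 5:00 = 11:43 AM on Oct 23.
Subtract 1 hour and 20 minutes → start 10:23 AM UTC on Oct 23.
Santiago is UTC−3:00: 10:23 AM − 3:00 = 7:23 AM on Oct 23.

7:23 AM on October 23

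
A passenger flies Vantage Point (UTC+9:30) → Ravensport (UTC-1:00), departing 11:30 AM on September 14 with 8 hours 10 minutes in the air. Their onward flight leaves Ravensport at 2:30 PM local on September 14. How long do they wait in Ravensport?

Convert departure to UTC: 11:30 AM − 9:30 = 2:00 AM UTC on Sep 14.
Add 8 hours and 10 minutes flight time → 10:10 AM UTC.
Ravensport is UTC−1:00, so local arrival = 10:10 AM − 1:00 = 9:10 AM on Sep 14.
Layover = 2:30 PM − 9:10 AM = 5 hours 20 minutes.

5 hours 20 minutes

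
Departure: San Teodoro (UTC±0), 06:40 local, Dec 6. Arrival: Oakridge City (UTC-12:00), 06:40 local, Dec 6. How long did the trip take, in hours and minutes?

Departure is already UTC: 06:40 on Dec 6.
Arrival in UTC: 06:40 + 12:00 = 18:40 on Dec 6.
Elapsed = 18:40 − 06:40 = 12 hours.

12 hours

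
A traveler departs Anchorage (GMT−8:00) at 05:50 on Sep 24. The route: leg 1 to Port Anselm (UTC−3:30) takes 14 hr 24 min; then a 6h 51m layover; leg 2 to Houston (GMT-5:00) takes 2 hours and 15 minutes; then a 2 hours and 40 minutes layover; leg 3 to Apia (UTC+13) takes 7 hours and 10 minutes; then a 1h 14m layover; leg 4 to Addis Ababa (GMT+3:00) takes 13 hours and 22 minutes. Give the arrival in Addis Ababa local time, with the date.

Convert departure to UTC: 05:50 + 8:00 = 13:50 UTC on Sep 24.
Add 14 hours and 24 minutes leg 1 → 04:14 UTC (Sep 25).
Add 6 hours and 51 minutes layover in Port Anselm → 11:05 UTC.
Add 2 hours and 15 minutes leg 2 → 13:20 UTC.
Add 2 hours and 40 minutes layover in Houston → 16:00 UTC.
Add 7 hours 10 minutes leg 3 → 23:10 UTC.
Add 1 hour 14 minutes layover in Apia → 00:24 UTC (Sep 26).
Add 13 hours and 22 minutes leg 4 → 13:46 UTC.
Addis Ababa is UTC+3:00, so local arrival = 13:46 + 3:00 = 16:46 on Sep 26.

16:46 on Sep 26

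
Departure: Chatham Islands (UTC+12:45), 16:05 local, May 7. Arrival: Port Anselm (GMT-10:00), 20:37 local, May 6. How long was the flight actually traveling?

3 hours 17 minutes

Departure in UTC: 16:05 − 12:45 = 03:20 on May 7.
Arrival in UTC: 20:37 + 10:00 = 06:37 on May 7.
Elapsed = 06:37 − 03:20 = 3 hours 17 minutes.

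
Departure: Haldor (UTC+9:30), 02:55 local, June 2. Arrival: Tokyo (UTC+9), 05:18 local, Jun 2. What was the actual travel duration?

Departure in UTC: 02:55 − 9:30 = 17:25 on Jun 1.
Arrival in UTC: 05:18 − 9:00 = 20:18 on Jun 1.
Elapsed = 20:18 − 17:25 = 2 hours 53 minutes.

2 hours 53 minutes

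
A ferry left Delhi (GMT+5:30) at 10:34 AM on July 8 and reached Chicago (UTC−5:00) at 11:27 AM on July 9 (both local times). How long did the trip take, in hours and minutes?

35 hours 23 minutes

Chicago is 10:30 behind Delhi.
Clock-face elapsed time (ignoring zones) is 24 hours 53 minutes.
Actual elapsed = 24 hours 53 minutes + 10:30 = 35 hours 23 minutes.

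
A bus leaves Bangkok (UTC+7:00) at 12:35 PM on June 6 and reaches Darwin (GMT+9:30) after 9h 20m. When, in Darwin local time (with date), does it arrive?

12:25 AM on Jun 7

Darwin is 2:30 ahead of Bangkok.
After 9 hours 20 minutes it is 9:55 PM in Bangkok.
Shift by the zone difference: 9:55 PM + 2:30 = 12:25 AM on Jun 7 in Darwin.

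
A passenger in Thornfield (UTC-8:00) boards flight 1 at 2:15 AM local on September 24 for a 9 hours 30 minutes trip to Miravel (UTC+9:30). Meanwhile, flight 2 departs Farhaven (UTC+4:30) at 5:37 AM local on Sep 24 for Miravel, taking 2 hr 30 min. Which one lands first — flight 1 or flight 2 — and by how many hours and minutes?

Flight 1 in UTC: 2:15 AM + 8:00 = 10:15 AM on Sep 24.
+9 hours and 30 minutes → arrive 7:45 PM UTC on Sep 24.
Flight 2 in UTC: 5:37 AM − 4:30 = 1:07 AM on Sep 24.
+2 hours and 30 minutes → arrive 3:37 AM UTC on Sep 24.
Flight 2 lands earlier by 16 hours 8 minutes.

the second, by 16 hours 8 minutes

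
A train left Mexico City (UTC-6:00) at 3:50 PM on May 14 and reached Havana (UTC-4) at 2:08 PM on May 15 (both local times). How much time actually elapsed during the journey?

Havana is 2:00 ahead of Mexico City.
Clock-face elapsed time (ignoring zones) is 22 hours 18 minutes.
Actual elapsed = 22 hours 18 minutes − 2:00 = 20 hours 18 minutes.

20 hours 18 minutes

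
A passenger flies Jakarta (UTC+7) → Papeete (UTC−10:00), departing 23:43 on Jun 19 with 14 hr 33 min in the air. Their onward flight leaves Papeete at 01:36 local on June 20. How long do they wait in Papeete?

4 hours 20 minutes

Convert departure to UTC: 23:43 − 7:00 = 16:43 UTC on Jun 19.
Add 14 hours 33 minutes flight time → 07:16 UTC (Jun 20).
Papeete is UTC−10:00, so local arrival = 07:16 − 10:00 = 21:16 on Jun 19.
Layover = 01:36 − 21:16 (+1 day) = 4 hours 20 minutes.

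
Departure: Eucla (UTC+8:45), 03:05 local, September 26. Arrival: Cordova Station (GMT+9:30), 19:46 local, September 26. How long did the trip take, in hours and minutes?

Cordova Station is 0:45 ahead of Eucla.
Clock-face elapsed time (ignoring zones) is 16 hours 41 minutes.
Actual elapsed = 16 hours 41 minutes − 0:45 = 15 hours 56 minutes.

15 hours 56 minutes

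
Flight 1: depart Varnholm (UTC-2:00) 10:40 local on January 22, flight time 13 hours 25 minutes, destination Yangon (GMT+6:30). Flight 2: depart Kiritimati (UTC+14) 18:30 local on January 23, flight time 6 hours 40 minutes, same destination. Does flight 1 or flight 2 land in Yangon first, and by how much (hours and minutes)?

the first, by 9 hours 5 minutes

Flight 1 in UTC: 10:40 + 2:00 = 12:40 on Jan 22.
+13 hours and 25 minutes → arrive 02:05 UTC on Jan 23.
Flight 2 in UTC: 18:30 − 14:00 = 04:30 on Jan 23.
+6 hours and 40 minutes → arrive 11:10 UTC on Jan 23.
Flight 1 lands earlier by 9 hours 5 minutes.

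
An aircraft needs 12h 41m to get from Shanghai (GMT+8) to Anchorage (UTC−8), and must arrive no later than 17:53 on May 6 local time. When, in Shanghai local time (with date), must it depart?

21:12 on May 6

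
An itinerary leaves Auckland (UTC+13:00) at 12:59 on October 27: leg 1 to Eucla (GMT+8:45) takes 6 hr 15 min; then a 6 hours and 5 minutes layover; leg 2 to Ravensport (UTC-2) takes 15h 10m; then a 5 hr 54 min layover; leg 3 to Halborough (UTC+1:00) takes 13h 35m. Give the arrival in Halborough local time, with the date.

Convert departure to UTC: 12:59 − 13:00 = 23:59 UTC on Oct 26.
Add 6 hours 15 minutes leg 1 → 06:14 UTC (Oct 27).
Add 6 hours 5 minutes layover in Eucla → 12:19 UTC.
Add 15 hours 10 minutes leg 2 → 03:29 UTC (Oct 28).
Add 5 hours 54 minutes layover in Ravensport → 09:23 UTC.
Add 13 hours 35 minutes leg 3 → 22:58 UTC.
Halborough is UTC+1:00, so local arrival = 22:58 + 1:00 = 23:58 on Oct 28.

23:58 on October 28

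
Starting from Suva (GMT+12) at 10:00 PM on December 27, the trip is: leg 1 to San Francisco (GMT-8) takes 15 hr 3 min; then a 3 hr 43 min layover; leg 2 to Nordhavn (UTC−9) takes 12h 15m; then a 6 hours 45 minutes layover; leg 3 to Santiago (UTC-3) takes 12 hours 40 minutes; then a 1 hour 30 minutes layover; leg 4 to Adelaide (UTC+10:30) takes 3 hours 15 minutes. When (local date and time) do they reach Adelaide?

3:41 AM on December 30

Convert departure to UTC: 10:00 PM − 12:00 = 10:00 AM UTC on Dec 27.
Add 15 hours 3 minutes leg 1 → 1:03 AM UTC (Dec 28).
Add 3 hours and 43 minutes layover in San Francisco → 4:46 AM UTC.
Add 12 hours 15 minutes leg 2 → 5:01 PM UTC.
Add 6 hours and 45 minutes layover in Nordhavn → 11:46 PM UTC.
Add 12 hours 40 minutes leg 3 → 12:26 PM UTC (Dec 29).
Add 1 hour 30 minutes layover in Santiago → 1:56 PM UTC.
Add 3 hours and 15 minutes leg 4 → 5:11 PM UTC.
Adelaide is UTC+10:30, so local arrival = 5:11 PM + 10:30 = 3:41 AM on Dec 30.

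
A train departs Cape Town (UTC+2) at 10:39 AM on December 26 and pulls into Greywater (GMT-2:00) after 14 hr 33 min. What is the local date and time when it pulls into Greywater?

Convert departure to UTC: 10:39 AM − 2:00 = 8:39 AM UTC on Dec 26.
Add 14 hours 33 minutes travel time → 11:12 PM UTC.
Greywater is UTC−2:00, so local arrival = 11:12 PM − 2:00 = 9:12 PM on Dec 26.

9:12 PM on December 26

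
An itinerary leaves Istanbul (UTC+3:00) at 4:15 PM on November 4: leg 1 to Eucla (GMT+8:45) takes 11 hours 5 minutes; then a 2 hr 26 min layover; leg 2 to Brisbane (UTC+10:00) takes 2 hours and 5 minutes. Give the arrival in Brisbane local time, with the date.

Convert departure to UTC: 4:15 PM − 3:00 = 1:15 PM UTC on Nov 4.
Add 11 hours 5 minutes leg 1 → 12:20 AM UTC (Nov 5).
Add 2 hours and 26 minutes layover in Eucla → 2:46 AM UTC.
Add 2 hours and 5 minutes leg 2 → 4:51 AM UTC.
Brisbane is UTC+10:00, so local arrival = 4:51 AM + 10:00 = 2:51 PM on Nov 5.

2:51 PM on November 5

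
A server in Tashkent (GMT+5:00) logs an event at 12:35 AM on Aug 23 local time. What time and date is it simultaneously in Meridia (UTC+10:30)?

6:05 AM on August 23

Meridia is 5:30 ahead of Tashkent.
Shift by the zone difference: 12:35 AM + 5:30 = 6:05 AM on Aug 23 in Meridia.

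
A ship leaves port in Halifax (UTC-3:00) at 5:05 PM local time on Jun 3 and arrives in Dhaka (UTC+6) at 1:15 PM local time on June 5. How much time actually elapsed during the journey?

Departure in UTC: 5:05 PM + 3:00 = 8:05 PM on Jun 3.
Arrival in UTC: 1:15 PM − 6:00 = 7:15 AM on Jun 5.
Elapsed = 7:15 AM − 8:05 PM (+2 days) = 35 hours 10 minutes.

35 hours 10 minutes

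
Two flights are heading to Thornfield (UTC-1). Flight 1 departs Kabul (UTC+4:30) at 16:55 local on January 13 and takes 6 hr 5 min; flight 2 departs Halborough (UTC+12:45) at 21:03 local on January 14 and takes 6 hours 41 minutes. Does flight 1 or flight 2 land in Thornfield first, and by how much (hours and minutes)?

Flight 1 in UTC: 16:55 − 4:30 = 12:25 on Jan 13.
+6 hours and 5 minutes → arrive 18:30 UTC on Jan 13.
Flight 2 in UTC: 21:03 − 12:45 = 08:18 on Jan 14.
+6 hours 41 minutes → arrive 14:59 UTC on Jan 14.
Flight 1 lands earlier by 20 hours 29 minutes.

the first, by 20 hours 29 minutes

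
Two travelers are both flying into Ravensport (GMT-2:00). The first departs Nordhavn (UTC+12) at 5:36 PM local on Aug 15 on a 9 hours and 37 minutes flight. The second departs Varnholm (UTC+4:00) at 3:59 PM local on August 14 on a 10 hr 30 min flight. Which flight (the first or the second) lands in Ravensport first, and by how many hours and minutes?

Flight 1 in UTC: 5:36 PM − 12:00 = 5:36 AM on Aug 15.
+9 hours and 37 minutes → arrive 3:13 PM UTC on Aug 15.
Flight 2 in UTC: 3:59 PM − 4:00 = 11:59 AM on Aug 14.
+10 hours and 30 minutes → arrive 10:29 PM UTC on Aug 14.
Flight 2 lands earlier by 16 hours 44 minutes.

the second, by 16 hours 44 minutes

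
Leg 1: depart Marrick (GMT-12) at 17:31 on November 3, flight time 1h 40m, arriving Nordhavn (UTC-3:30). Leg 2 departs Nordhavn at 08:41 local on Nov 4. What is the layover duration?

Convert departure to UTC: 17:31 + 12:00 = 05:31 UTC on Nov 4.
Add 1 hour 40 minutes flight time → 07:11 UTC.
Nordhavn is UTC−3:30, so local arrival = 07:11 − 3:30 = 03:41 on Nov 4.
Layover = 08:41 − 03:41 = 5 hours.

5 hours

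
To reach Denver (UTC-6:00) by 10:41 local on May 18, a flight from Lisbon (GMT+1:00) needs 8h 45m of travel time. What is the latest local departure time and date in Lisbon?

08:56 on May 18

Target arrival in UTC: 10:41 + 6:00 = 16:41 on May 18.
Subtract 8 hours and 45 minutes → departure 07:56 UTC on May 18.
Lisbon is UTC+1:00: 07:56 + 1:00 = 08:56 on May 18.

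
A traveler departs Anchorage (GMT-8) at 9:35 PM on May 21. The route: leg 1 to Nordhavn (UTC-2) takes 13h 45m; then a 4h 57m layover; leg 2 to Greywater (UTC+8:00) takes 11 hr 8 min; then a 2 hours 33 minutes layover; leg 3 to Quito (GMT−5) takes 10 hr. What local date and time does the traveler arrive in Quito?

6:58 PM on May 23

Convert departure to UTC: 9:35 PM + 8:00 = 5:35 AM UTC on May 22.
Add 13 hours and 45 minutes leg 1 → 7:20 PM UTC.
Add 4 hours 57 minutes layover in Nordhavn → 12:17 AM UTC (May 23).
Add 11 hours 8 minutes leg 2 → 11:25 AM UTC.
Add 2 hours and 33 minutes layover in Greywater → 1:58 PM UTC.
Add 10 hours leg 3 → 11:58 PM UTC.
Quito is UTC−5:00, so local arrival = 11:58 PM − 5:00 = 6:58 PM on May 23.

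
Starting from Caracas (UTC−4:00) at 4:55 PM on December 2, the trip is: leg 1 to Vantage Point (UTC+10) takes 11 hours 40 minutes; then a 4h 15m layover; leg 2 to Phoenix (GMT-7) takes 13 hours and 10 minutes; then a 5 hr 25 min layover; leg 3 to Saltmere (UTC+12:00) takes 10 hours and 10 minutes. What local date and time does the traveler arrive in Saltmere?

5:35 AM on December 5

Convert departure to UTC: 4:55 PM + 4:00 = 8:55 PM UTC on Dec 2.
Add 11 hours and 40 minutes leg 1 → 8:35 AM UTC (Dec 3).
Add 4 hours and 15 minutes layover in Vantage Point → 12:50 PM UTC.
Add 13 hours and 10 minutes leg 2 → 2:00 AM UTC (Dec 4).
Add 5 hours and 25 minutes layover in Phoenix → 7:25 AM UTC.
Add 10 hours and 10 minutes leg 3 → 5:35 PM UTC.
Saltmere is UTC+12:00, so local arrival = 5:35 PM + 12:00 = 5:35 AM on Dec 5.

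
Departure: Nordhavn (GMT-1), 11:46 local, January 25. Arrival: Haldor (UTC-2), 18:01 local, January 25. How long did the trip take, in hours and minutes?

Departure in UTC: 11:46 + 1:00 = 12:46 on Jan 25.
Arrival in UTC: 18:01 + 2:00 = 20:01 on Jan 25.
Elapsed = 20:01 − 12:46 = 7 hours 15 minutes.

7 hours 15 minutes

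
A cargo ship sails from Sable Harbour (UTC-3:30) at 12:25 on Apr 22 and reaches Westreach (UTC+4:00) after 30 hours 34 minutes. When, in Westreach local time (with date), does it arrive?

02:29 on April 24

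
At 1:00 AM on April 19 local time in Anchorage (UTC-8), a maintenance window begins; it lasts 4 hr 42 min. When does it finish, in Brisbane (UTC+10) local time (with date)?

11:42 PM on Apr 19

Convert start to UTC: 1:00 AM + 8:00 = 9:00 AM UTC on Apr 19.
Add 4 hours 42 minutes duration → 1:42 PM UTC.
Brisbane is UTC+10:00, so local end time = 1:42 PM + 10:00 = 11:42 PM on Apr 19.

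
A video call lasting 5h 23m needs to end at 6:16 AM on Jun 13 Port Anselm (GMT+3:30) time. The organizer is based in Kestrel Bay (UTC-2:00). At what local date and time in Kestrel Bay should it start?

Target end time in UTC: 6:16 AM − 3:30 = 2:46 AM on Jun 13.
Subtract 5 hours 23 minutes → start 9:23 PM UTC on Jun 12.
Kestrel Bay is UTC−2:00: 9:23 PM − 2:00 = 7:23 PM on Jun 12.

7:23 PM on June 12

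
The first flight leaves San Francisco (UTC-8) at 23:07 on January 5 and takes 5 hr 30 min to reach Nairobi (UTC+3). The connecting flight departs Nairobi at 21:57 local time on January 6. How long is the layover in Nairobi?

Convert departure to UTC: 23:07 + 8:00 = 07:07 UTC on Jan 6.
Add 5 hours 30 minutes flight time → 12:37 UTC.
Nairobi is UTC+3:00, so local arrival = 12:37 + 3:00 = 15:37 on Jan 6.
Layover = 21:57 − 15:37 = 6 hours 20 minutes.

6 hours 20 minutes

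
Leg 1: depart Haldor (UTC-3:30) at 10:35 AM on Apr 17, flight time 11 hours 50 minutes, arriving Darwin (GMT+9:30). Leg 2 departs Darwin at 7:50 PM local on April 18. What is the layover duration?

Convert departure to UTC: 10:35 AM + 3:30 = 2:05 PM UTC on Apr 17.
Add 11 hours 50 minutes flight time → 1:55 AM UTC (Apr 18).
Darwin is UTC+9:30, so local arrival = 1:55 AM + 9:30 = 11:25 AM on Apr 18.
Layover = 7:50 PM − 11:25 AM = 8 hours 25 minutes.

8 hours 25 minutes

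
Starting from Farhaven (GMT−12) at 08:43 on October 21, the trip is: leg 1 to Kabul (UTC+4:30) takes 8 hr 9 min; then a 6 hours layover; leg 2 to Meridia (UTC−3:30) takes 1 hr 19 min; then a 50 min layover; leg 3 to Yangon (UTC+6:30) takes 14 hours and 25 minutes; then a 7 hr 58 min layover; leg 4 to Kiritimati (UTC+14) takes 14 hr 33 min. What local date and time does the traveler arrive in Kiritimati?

Convert departure to UTC: 08:43 + 12:00 = 20:43 UTC on Oct 21.
Add 8 hours 9 minutes leg 1 → 04:52 UTC (Oct 22).
Add 6 hours layover in Kabul → 10:52 UTC.
Add 1 hour and 19 minutes leg 2 → 12:11 UTC.
Add 50 minutes layover in Meridia → 13:01 UTC.
Add 14 hours and 25 minutes leg 3 → 03:26 UTC (Oct 23).
Add 7 hours and 58 minutes layover in Yangon → 11:24 UTC.
Add 14 hours and 33 minutes leg 4 → 01:57 UTC (Oct 24).
Kiritimati is UTC+14:00, so local arrival = 01:57 + 14:00 = 15:57 on Oct 24.

15:57 on Oct 24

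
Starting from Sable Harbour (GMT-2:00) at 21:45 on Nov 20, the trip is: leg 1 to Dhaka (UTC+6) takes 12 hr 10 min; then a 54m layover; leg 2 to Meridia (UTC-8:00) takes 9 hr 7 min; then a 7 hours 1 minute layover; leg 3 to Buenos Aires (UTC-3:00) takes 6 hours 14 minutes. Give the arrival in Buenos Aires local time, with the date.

08:11 on November 22

Convert departure to UTC: 21:45 + 2:00 = 23:45 UTC on Nov 20.
Add 12 hours 10 minutes leg 1 → 11:55 UTC (Nov 21).
Add 54 minutes layover in Dhaka → 12:49 UTC.
Add 9 hours 7 minutes leg 2 → 21:56 UTC.
Add 7 hours 1 minute layover in Meridia → 04:57 UTC (Nov 22).
Add 6 hours and 14 minutes leg 3 → 11:11 UTC.
Buenos Aires is UTC−3:00, so local arrival = 11:11 − 3:00 = 08:11 on Nov 22.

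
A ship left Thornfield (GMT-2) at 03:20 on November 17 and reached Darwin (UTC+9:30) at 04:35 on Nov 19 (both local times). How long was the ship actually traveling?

37 hours 45 minutes

Departure in UTC: 03:20 + 2:00 = 05:20 on Nov 17.
Arrival in UTC: 04:35 − 9:30 = 19:05 on Nov 18.
Elapsed = 19:05 − 05:20 (+1 day) = 37 hours 45 minutes.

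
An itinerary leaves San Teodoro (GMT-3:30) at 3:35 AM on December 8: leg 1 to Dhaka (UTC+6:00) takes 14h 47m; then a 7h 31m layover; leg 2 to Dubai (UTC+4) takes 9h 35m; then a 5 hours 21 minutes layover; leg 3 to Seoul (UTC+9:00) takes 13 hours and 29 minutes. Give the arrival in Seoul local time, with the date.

Convert departure to UTC: 3:35 AM + 3:30 = 7:05 AM UTC on Dec 8.
Add 14 hours 47 minutes leg 1 → 9:52 PM UTC.
Add 7 hours and 31 minutes layover in Dhaka → 5:23 AM UTC (Dec 9).
Add 9 hours and 35 minutes leg 2 → 2:58 PM UTC.
Add 5 hours and 21 minutes layover in Dubai → 8:19 PM UTC.
Add 13 hours and 29 minutes leg 3 → 9:48 AM UTC (Dec 10).
Seoul is UTC+9:00, so local arrival = 9:48 AM + 9:00 = 6:48 PM on Dec 10.

6:48 PM on December 10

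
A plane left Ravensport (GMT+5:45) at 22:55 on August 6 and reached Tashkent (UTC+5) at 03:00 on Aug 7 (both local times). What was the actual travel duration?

4 hours 50 minutes

Departure in UTC: 22:55 − 5:45 = 17:10 on Aug 6.
Arrival in UTC: 03:00 − 5:00 = 22:00 on Aug 6.
Elapsed = 22:00 − 17:10 = 4 hours 50 minutes.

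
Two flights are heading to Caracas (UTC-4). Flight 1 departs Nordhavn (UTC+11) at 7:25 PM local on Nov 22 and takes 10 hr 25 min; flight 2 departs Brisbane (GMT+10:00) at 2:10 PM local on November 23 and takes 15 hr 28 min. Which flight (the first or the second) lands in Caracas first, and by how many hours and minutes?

Flight 1 in UTC: 7:25 PM − 11:00 = 8:25 AM on Nov 22.
+10 hours 25 minutes → arrive 6:50 PM UTC on Nov 22.
Flight 2 in UTC: 2:10 PM − 10:00 = 4:10 AM on Nov 23.
+15 hours 28 minutes → arrive 7:38 PM UTC on Nov 23.
Flight 1 lands earlier by 24 hours 48 minutes.

the first, by 24 hours 48 minutes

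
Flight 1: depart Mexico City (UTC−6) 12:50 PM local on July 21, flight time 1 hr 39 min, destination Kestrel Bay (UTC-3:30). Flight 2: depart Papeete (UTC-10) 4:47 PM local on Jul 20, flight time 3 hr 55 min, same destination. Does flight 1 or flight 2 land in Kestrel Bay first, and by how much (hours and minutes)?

the second, by 13 hours 47 minutes

Flight 1 in UTC: 12:50 PM + 6:00 = 6:50 PM on Jul 21.
+1 hour 39 minutes → arrive 8:29 PM UTC on Jul 21.
Flight 2 in UTC: 4:47 PM + 10:00 = 2:47 AM on Jul 21.
+3 hours 55 minutes → arrive 6:42 AM UTC on Jul 21.
Flight 2 lands earlier by 13 hours 47 minutes.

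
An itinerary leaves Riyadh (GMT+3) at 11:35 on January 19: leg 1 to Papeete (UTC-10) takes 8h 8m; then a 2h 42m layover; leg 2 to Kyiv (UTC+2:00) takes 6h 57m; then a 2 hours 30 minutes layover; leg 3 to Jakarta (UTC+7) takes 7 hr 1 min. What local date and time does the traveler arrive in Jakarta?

18:53 on January 20

Convert departure to UTC: 11:35 − 3:00 = 08:35 UTC on Jan 19.
Add 8 hours 8 minutes leg 1 → 16:43 UTC.
Add 2 hours and 42 minutes layover in Papeete → 19:25 UTC.
Add 6 hours and 57 minutes leg 2 → 02:22 UTC (Jan 20).
Add 2 hours and 30 minutes layover in Kyiv → 04:52 UTC.
Add 7 hours and 1 minute leg 3 → 11:53 UTC.
Jakarta is UTC+7:00, so local arrival = 11:53 + 7:00 = 18:53 on Jan 20.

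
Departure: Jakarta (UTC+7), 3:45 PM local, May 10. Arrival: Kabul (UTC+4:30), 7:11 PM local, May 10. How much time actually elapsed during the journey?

5 hours 56 minutes

Departure in UTC: 3:45 PM − 7:00 = 8:45 AM on May 10.
Arrival in UTC: 7:11 PM − 4:30 = 2:41 PM on May 10.
Elapsed = 2:41 PM − 8:45 AM = 5 hours 56 minutes.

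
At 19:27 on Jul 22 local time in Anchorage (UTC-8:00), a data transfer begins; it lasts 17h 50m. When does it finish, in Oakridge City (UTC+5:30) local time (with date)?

02:47 on July 24

Convert start to UTC: 19:27 + 8:00 = 03:27 UTC on Jul 23.
Add 17 hours and 50 minutes duration → 21:17 UTC.
Oakridge City is UTC+5:30, so local end time = 21:17 + 5:30 = 02:47 on Jul 24.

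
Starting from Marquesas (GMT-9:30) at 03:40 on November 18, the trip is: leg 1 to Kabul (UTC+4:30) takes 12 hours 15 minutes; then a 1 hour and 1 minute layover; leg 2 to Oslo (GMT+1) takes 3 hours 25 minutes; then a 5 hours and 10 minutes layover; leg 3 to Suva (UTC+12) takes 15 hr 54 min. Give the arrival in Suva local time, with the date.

Convert departure to UTC: 03:40 + 9:30 = 13:10 UTC on Nov 18.
Add 12 hours 15 minutes leg 1 → 01:25 UTC (Nov 19).
Add 1 hour and 1 minute layover in Kabul → 02:26 UTC.
Add 3 hours 25 minutes leg 2 → 05:51 UTC.
Add 5 hours 10 minutes layover in Oslo → 11:01 UTC.
Add 15 hours 54 minutes leg 3 → 02:55 UTC (Nov 20).
Suva is UTC+12:00, so local arrival = 02:55 + 12:00 = 14:55 on Nov 20.

14:55 on November 20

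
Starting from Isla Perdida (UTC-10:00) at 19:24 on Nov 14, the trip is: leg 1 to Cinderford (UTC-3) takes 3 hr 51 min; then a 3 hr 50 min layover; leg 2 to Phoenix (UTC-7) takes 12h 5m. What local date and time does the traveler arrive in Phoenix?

Convert departure to UTC: 19:24 + 10:00 = 05:24 UTC on Nov 15.
Add 3 hours 51 minutes leg 1 → 09:15 UTC.
Add 3 hours and 50 minutes layover in Cinderford → 13:05 UTC.
Add 12 hours 5 minutes leg 2 → 01:10 UTC (Nov 16).
Phoenix is UTC−7:00, so local arrival = 01:10 − 7:00 = 18:10 on Nov 15.

18:10 on November 15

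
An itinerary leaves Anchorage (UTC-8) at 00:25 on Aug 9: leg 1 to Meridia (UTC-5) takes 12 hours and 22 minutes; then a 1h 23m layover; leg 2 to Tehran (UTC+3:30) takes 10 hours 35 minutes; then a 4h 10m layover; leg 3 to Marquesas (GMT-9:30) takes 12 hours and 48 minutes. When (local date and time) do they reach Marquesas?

16:13 on August 10

Convert departure to UTC: 00:25 + 8:00 = 08:25 UTC on Aug 9.
Add 12 hours and 22 minutes leg 1 → 20:47 UTC.
Add 1 hour and 23 minutes layover in Meridia → 22:10 UTC.
Add 10 hours and 35 minutes leg 2 → 08:45 UTC (Aug 10).
Add 4 hours 10 minutes layover in Tehran → 12:55 UTC.
Add 12 hours and 48 minutes leg 3 → 01:43 UTC (Aug 11).
Marquesas is UTC−9:30, so local arrival = 01:43 − 9:30 = 16:13 on Aug 10.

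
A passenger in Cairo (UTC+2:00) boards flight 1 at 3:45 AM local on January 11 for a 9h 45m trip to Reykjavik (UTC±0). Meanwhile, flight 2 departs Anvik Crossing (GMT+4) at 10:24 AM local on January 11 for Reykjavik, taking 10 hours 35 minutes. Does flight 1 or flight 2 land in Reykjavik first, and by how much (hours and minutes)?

the first, by 5 hours 29 minutes

Flight 1 in UTC: 3:45 AM − 2:00 = 1:45 AM on Jan 11.
+9 hours 45 minutes → arrive 11:30 AM UTC on Jan 11.
Flight 2 in UTC: 10:24 AM − 4:00 = 6:24 AM on Jan 11.
+10 hours 35 minutes → arrive 4:59 PM UTC on Jan 11.
Flight 1 lands earlier by 5 hours 29 minutes.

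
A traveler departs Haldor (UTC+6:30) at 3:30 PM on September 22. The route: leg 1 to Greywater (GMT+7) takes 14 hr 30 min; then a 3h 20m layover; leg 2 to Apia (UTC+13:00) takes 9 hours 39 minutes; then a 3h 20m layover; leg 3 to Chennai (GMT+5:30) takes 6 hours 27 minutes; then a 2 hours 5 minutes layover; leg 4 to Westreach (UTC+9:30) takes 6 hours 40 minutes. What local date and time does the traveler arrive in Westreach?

4:31 PM on September 24

Convert departure to UTC: 3:30 PM − 6:30 = 9:00 AM UTC on Sep 22.
Add 14 hours 30 minutes leg 1 → 11:30 PM UTC.
Add 3 hours 20 minutes layover in Greywater → 2:50 AM UTC (Sep 23).
Add 9 hours 39 minutes leg 2 → 12:29 PM UTC.
Add 3 hours and 20 minutes layover in Apia → 3:49 PM UTC.
Add 6 hours 27 minutes leg 3 → 10:16 PM UTC.
Add 2 hours 5 minutes layover in Chennai → 12:21 AM UTC (Sep 24).
Add 6 hours and 40 minutes leg 4 → 7:01 AM UTC.
Westreach is UTC+9:30, so local arrival = 7:01 AM + 9:30 = 4:31 PM on Sep 24.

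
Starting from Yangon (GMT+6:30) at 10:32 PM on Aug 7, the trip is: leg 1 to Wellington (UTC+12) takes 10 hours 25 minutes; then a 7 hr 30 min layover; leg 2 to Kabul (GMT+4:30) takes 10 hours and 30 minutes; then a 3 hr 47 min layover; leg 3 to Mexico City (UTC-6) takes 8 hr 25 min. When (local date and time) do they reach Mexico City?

2:39 AM on Aug 9

Convert departure to UTC: 10:32 PM − 6:30 = 4:02 PM UTC on Aug 7.
Add 10 hours and 25 minutes leg 1 → 2:27 AM UTC (Aug 8).
Add 7 hours 30 minutes layover in Wellington → 9:57 AM UTC.
Add 10 hours 30 minutes leg 2 → 8:27 PM UTC.
Add 3 hours 47 minutes layover in Kabul → 12:14 AM UTC (Aug 9).
Add 8 hours and 25 minutes leg 3 → 8:39 AM UTC.
Mexico City is UTC−6:00, so local arrival = 8:39 AM − 6:00 = 2:39 AM on Aug 9.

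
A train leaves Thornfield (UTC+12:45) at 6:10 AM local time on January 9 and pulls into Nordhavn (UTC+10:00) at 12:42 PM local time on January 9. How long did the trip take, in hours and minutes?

9 hours 17 minutes

Nordhavn is 2:45 behind Thornfield.
Clock-face elapsed time (ignoring zones) is 6 hours 32 minutes.
Actual elapsed = 6 hours 32 minutes + 2:45 = 9 hours 17 minutes.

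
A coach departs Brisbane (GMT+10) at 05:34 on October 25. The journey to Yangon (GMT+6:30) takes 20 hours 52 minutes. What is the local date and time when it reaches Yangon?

Yangon is 3:30 behind Brisbane.
After 20 hours 52 minutes it is 02:26 (Oct 26) in Brisbane.
Shift by the zone difference: 02:26 − 3:30 = 22:56 on Oct 25 in Yangon.

22:56 on Oct 25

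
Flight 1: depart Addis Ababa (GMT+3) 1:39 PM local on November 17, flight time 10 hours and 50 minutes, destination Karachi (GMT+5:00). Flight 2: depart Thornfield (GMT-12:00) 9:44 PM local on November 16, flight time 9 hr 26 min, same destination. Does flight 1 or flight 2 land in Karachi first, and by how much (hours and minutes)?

the second, by 2 hours 19 minutes

Flight 1 in UTC: 1:39 PM − 3:00 = 10:39 AM on Nov 17.
+10 hours 50 minutes → arrive 9:29 PM UTC on Nov 17.
Flight 2 in UTC: 9:44 PM + 12:00 = 9:44 AM on Nov 17.
+9 hours and 26 minutes → arrive 7:10 PM UTC on Nov 17.
Flight 2 lands earlier by 2 hours 19 minutes.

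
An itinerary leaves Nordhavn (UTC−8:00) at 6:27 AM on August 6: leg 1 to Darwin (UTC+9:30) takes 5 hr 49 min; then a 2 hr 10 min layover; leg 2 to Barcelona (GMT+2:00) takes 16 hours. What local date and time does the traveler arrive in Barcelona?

4:26 PM on August 7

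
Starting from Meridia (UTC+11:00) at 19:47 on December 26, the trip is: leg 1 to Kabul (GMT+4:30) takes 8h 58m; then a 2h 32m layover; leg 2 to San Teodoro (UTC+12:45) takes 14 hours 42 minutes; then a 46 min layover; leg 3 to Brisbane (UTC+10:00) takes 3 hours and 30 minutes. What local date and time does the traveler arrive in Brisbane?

01:15 on December 28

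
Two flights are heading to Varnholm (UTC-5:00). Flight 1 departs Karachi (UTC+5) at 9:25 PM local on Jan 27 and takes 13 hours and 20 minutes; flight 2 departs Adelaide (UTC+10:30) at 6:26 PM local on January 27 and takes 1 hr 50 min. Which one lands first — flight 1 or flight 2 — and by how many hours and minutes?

the second, by 19 hours 59 minutes

Flight 1 in UTC: 9:25 PM − 5:00 = 4:25 PM on Jan 27.
+13 hours and 20 minutes → arrive 5:45 AM UTC on Jan 28.
Flight 2 in UTC: 6:26 PM − 10:30 = 7:56 AM on Jan 27.
+1 hour 50 minutes → arrive 9:46 AM UTC on Jan 27.
Flight 2 lands earlier by 19 hours 59 minutes.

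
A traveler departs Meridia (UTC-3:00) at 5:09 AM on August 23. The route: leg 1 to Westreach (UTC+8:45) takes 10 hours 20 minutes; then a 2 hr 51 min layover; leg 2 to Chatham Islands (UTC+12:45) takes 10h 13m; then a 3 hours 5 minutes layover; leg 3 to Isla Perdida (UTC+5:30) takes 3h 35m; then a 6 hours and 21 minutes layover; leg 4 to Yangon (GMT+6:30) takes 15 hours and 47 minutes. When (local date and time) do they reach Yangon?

6:51 PM on August 25

Convert departure to UTC: 5:09 AM + 3:00 = 8:09 AM UTC on Aug 23.
Add 10 hours and 20 minutes leg 1 → 6:29 PM UTC.
Add 2 hours 51 minutes layover in Westreach → 9:20 PM UTC.
Add 10 hours and 13 minutes leg 2 → 7:33 AM UTC (Aug 24).
Add 3 hours 5 minutes layover in Chatham Islands → 10:38 AM UTC.
Add 3 hours 35 minutes leg 3 → 2:13 PM UTC.
Add 6 hours and 21 minutes layover in Isla Perdida → 8:34 PM UTC.
Add 15 hours and 47 minutes leg 4 → 12:21 PM UTC (Aug 25).
Yangon is UTC+6:30, so local arrival = 12:21 PM + 6:30 = 6:51 PM on Aug 25.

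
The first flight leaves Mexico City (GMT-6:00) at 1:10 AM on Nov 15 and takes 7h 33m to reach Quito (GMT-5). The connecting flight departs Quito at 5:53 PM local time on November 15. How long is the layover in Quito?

8 hours 10 minutes

Convert departure to UTC: 1:10 AM + 6:00 = 7:10 AM UTC on Nov 15.
Add 7 hours and 33 minutes flight time → 2:43 PM UTC.
Quito is UTC−5:00, so local arrival = 2:43 PM − 5:00 = 9:43 AM on Nov 15.
Layover = 5:53 PM − 9:43 AM = 8 hours 10 minutes.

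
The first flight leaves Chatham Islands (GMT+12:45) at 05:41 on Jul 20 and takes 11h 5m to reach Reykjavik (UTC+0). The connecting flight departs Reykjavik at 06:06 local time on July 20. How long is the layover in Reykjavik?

2 hours 5 minutes

Convert departure to UTC: 05:41 − 12:45 = 16:56 UTC on Jul 19.
Add 11 hours 5 minutes flight time → 04:01 UTC (Jul 20).
Reykjavik is UTC+0, so local arrival is the same: 04:01 on Jul 20.
Layover = 06:06 − 04:01 = 2 hours 5 minutes.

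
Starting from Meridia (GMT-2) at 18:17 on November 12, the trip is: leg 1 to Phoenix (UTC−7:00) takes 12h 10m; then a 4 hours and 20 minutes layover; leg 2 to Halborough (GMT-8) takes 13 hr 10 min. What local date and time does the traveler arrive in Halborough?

17:57 on Nov 13

Convert departure to UTC: 18:17 + 2:00 = 20:17 UTC on Nov 12.
Add 12 hours 10 minutes leg 1 → 08:27 UTC (Nov 13).
Add 4 hours and 20 minutes layover in Phoenix → 12:47 UTC.
Add 13 hours 10 minutes leg 2 → 01:57 UTC (Nov 14).
Halborough is UTC−8:00, so local arrival = 01:57 − 8:00 = 17:57 on Nov 13.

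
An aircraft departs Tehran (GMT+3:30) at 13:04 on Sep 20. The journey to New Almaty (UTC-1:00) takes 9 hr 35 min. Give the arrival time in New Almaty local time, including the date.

18:09 on September 20

Convert departure to UTC: 13:04 − 3:30 = 09:34 UTC on Sep 20.
Add 9 hours and 35 minutes travel time → 19:09 UTC.
New Almaty is UTC−1:00, so local arrival = 19:09 − 1:00 = 18:09 on Sep 20.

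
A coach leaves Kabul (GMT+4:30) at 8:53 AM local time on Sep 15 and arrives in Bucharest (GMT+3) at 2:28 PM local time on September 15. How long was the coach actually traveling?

7 hours 5 minutes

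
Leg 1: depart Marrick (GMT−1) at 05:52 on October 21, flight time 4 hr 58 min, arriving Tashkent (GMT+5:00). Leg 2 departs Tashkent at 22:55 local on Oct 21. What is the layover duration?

Convert departure to UTC: 05:52 + 1:00 = 06:52 UTC on Oct 21.
Add 4 hours and 58 minutes flight time → 11:50 UTC.
Tashkent is UTC+5:00, so local arrival = 11:50 + 5:00 = 16:50 on Oct 21.
Layover = 22:55 − 16:50 = 6 hours 5 minutes.

6 hours 5 minutes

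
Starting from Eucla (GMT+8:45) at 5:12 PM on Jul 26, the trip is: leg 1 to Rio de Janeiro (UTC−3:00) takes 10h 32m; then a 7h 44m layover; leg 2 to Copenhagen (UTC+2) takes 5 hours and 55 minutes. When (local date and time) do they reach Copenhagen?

Convert departure to UTC: 5:12 PM − 8:45 = 8:27 AM UTC on Jul 26.
Add 10 hours 32 minutes leg 1 → 6:59 PM UTC.
Add 7 hours 44 minutes layover in Rio de Janeiro → 2:43 AM UTC (Jul 27).
Add 5 hours and 55 minutes leg 2 → 8:38 AM UTC.
Copenhagen is UTC+2:00, so local arrival = 8:38 AM + 2:00 = 10:38 AM on Jul 27.

10:38 AM on July 27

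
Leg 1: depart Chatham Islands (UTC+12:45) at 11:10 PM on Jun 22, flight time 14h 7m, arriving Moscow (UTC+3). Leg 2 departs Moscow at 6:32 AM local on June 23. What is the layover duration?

Convert departure to UTC: 11:10 PM − 12:45 = 10:25 AM UTC on Jun 22.
Add 14 hours and 7 minutes flight time → 12:32 AM UTC (Jun 23).
Moscow is UTC+3:00, so local arrival = 12:32 AM + 3:00 = 3:32 AM on Jun 23.
Layover = 6:32 AM − 3:32 AM = 3 hours.

3 hours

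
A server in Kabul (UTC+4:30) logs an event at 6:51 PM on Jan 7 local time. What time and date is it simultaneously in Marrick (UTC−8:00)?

6:21 AM on January 7

Marrick is 12:30 behind Kabul.
Shift by the zone difference: 6:51 PM − 12:30 = 6:21 AM on Jan 7 in Marrick.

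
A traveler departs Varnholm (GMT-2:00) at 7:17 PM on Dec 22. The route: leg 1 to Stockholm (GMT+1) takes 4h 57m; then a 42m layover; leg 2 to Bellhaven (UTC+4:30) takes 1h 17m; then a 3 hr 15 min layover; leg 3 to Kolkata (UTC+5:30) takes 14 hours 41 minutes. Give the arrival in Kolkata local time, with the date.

Convert departure to UTC: 7:17 PM + 2:00 = 9:17 PM UTC on Dec 22.
Add 4 hours and 57 minutes leg 1 → 2:14 AM UTC (Dec 23).
Add 42 minutes layover in Stockholm → 2:56 AM UTC.
Add 1 hour 17 minutes leg 2 → 4:13 AM UTC.
Add 3 hours and 15 minutes layover in Bellhaven → 7:28 AM UTC.
Add 14 hours 41 minutes leg 3 → 10:09 PM UTC.
Kolkata is UTC+5:30, so local arrival = 10:09 PM + 5:30 = 3:39 AM on Dec 24.

3:39 AM on Dec 24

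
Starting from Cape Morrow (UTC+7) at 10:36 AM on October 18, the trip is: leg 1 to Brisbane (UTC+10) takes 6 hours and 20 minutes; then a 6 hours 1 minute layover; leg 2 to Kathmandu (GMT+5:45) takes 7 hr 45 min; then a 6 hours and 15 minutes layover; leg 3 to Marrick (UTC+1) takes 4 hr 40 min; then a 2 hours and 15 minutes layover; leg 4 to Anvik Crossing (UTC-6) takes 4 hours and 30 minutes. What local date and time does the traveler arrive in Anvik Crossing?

11:22 AM on October 19

Convert departure to UTC: 10:36 AM − 7:00 = 3:36 AM UTC on Oct 18.
Add 6 hours 20 minutes leg 1 → 9:56 AM UTC.
Add 6 hours 1 minute layover in Brisbane → 3:57 PM UTC.
Add 7 hours 45 minutes leg 2 → 11:42 PM UTC.
Add 6 hours and 15 minutes layover in Kathmandu → 5:57 AM UTC (Oct 19).
Add 4 hours 40 minutes leg 3 → 10:37 AM UTC.
Add 2 hours and 15 minutes layover in Marrick → 12:52 PM UTC.
Add 4 hours and 30 minutes leg 4 → 5:22 PM UTC.
Anvik Crossing is UTC−6:00, so local arrival = 5:22 PM − 6:00 = 11:22 AM on Oct 19.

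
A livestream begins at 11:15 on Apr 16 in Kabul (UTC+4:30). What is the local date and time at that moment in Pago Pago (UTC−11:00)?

19:45 on April 15

In UTC: 11:15 − 4:30 = 06:45 on Apr 16.
Pago Pago is UTC−11:00: 06:45 − 11:00 = 19:45 on Apr 15.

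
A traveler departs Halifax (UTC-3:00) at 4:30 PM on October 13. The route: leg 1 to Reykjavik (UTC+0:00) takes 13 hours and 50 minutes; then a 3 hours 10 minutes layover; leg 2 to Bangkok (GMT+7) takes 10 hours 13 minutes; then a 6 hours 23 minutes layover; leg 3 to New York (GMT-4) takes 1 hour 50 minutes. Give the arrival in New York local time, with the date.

2:56 AM on Oct 15

Convert departure to UTC: 4:30 PM + 3:00 = 7:30 PM UTC on Oct 13.
Add 13 hours 50 minutes leg 1 → 9:20 AM UTC (Oct 14).
Add 3 hours and 10 minutes layover in Reykjavik → 12:30 PM UTC.
Add 10 hours and 13 minutes leg 2 → 10:43 PM UTC.
Add 6 hours and 23 minutes layover in Bangkok → 5:06 AM UTC (Oct 15).
Add 1 hour 50 minutes leg 3 → 6:56 AM UTC.
New York is UTC−4:00, so local arrival = 6:56 AM − 4:00 = 2:56 AM on Oct 15.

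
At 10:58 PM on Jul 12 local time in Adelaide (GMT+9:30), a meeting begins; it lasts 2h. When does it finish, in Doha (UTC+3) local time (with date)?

Convert start to UTC: 10:58 PM − 9:30 = 1:28 PM UTC on Jul 12.
Add 2 hours duration → 3:28 PM UTC.
Doha is UTC+3:00, so local end time = 3:28 PM + 3:00 = 6:28 PM on Jul 12.

6:28 PM on July 12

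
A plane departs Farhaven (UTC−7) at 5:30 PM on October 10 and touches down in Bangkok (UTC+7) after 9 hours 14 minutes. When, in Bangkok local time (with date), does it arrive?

Convert departure to UTC: 5:30 PM + 7:00 = 12:30 AM UTC on Oct 11.
Add 9 hours and 14 minutes travel time → 9:44 AM UTC.
Bangkok is UTC+7:00, so local arrival = 9:44 AM + 7:00 = 4:44 PM on Oct 11.

4:44 PM on Oct 11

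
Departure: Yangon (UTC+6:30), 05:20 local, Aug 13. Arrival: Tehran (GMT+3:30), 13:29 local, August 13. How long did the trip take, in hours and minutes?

11 hours 9 minutes

Departure in UTC: 05:20 − 6:30 = 22:50 on Aug 12.
Arrival in UTC: 13:29 − 3:30 = 09:59 on Aug 13.
Elapsed = 09:59 − 22:50 (+1 day) = 11 hours 9 minutes.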